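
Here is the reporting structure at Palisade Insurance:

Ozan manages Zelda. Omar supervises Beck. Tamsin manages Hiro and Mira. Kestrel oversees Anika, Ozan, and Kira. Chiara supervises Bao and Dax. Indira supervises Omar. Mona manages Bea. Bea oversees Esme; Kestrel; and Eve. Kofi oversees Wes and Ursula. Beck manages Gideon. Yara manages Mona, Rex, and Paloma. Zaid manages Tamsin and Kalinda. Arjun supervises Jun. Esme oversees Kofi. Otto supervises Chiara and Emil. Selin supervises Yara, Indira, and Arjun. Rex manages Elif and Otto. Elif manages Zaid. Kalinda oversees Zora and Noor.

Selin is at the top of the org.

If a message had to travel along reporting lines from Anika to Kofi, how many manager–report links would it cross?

Anika is 2 levels below Bea, and Kofi is 2 levels below Bea (their lowest common manager). The shortest path runs up from Anika to Bea and back down to Kofi: 2 + 2 = 4 links.

4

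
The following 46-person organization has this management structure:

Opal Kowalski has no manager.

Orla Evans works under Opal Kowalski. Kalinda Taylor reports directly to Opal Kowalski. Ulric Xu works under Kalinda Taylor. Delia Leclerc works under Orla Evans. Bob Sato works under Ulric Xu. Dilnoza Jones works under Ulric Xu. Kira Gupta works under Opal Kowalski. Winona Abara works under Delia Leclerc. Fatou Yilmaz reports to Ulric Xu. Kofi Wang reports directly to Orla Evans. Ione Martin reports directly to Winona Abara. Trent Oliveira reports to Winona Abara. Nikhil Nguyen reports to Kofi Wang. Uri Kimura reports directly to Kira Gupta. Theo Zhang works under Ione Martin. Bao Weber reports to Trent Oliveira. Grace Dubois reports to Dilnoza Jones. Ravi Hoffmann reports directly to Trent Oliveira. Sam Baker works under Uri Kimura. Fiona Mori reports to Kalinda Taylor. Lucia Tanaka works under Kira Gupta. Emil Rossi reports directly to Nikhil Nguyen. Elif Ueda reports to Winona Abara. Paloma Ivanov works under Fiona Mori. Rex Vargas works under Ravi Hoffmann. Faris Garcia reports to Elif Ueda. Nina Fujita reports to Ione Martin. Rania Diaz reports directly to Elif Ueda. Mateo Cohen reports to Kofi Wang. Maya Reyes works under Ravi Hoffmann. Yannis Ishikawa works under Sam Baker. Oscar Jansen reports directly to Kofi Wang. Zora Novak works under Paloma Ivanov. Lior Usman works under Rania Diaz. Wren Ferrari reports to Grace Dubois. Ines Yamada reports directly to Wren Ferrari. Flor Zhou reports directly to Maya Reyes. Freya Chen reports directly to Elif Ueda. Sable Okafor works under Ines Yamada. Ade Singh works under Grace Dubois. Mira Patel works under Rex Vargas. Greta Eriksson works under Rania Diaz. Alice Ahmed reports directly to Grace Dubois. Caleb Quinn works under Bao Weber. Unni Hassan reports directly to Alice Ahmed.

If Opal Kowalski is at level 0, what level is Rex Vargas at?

Chain from Rex Vargas up to Opal Kowalski: Rex Vargas → Ravi Hoffmann → Trent Oliveira → Winona Abara → Delia Leclerc → Orla Evans → Opal Kowalski. That is 6 steps up, so Rex Vargas is 6 levels below Opal Kowalski.

6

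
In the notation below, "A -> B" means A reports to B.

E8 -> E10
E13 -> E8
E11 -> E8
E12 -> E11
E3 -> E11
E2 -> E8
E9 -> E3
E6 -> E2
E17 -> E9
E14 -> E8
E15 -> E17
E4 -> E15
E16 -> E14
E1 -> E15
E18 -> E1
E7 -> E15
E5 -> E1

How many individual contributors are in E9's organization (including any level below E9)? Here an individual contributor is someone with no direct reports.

The people in E9's organization with no one reporting to them are E7, E5, E18, E4. That is 4.

4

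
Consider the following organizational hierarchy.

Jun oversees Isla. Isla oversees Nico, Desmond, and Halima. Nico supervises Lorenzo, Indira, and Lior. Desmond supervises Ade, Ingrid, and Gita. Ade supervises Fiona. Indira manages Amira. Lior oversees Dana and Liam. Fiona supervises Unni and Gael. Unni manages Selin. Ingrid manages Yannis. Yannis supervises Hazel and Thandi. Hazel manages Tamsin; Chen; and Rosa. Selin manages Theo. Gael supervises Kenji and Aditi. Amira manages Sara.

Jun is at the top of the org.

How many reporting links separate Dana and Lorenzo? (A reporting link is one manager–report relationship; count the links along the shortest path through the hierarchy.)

3

Dana is 2 levels below Nico, and Lorenzo is 1 level below Nico (their lowest common manager). The shortest path runs up from Dana to Nico and back down to Lorenzo: 2 + 1 = 3 links.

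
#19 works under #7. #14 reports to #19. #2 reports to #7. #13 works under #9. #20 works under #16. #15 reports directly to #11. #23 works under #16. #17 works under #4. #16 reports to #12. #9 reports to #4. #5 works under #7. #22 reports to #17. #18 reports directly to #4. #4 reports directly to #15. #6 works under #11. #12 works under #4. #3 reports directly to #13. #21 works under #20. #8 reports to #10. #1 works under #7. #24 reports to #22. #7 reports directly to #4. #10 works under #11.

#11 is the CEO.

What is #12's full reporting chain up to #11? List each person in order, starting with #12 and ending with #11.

#12 -> #4 -> #15 -> #11

#12 reports to #4. #4 reports to #15. #15 reports to #11. #11 is at the top.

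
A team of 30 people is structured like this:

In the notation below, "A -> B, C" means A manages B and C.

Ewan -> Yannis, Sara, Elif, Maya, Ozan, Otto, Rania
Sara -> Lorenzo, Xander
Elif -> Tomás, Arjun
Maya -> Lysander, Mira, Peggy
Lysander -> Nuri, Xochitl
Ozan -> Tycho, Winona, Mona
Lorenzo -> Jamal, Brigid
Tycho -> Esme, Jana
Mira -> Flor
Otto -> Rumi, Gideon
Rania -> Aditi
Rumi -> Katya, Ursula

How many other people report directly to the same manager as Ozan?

6

Ozan reports to Ewan. Ewan's other direct reports are Yannis, Sara, Elif, Maya, Otto, Rania — 6 peers.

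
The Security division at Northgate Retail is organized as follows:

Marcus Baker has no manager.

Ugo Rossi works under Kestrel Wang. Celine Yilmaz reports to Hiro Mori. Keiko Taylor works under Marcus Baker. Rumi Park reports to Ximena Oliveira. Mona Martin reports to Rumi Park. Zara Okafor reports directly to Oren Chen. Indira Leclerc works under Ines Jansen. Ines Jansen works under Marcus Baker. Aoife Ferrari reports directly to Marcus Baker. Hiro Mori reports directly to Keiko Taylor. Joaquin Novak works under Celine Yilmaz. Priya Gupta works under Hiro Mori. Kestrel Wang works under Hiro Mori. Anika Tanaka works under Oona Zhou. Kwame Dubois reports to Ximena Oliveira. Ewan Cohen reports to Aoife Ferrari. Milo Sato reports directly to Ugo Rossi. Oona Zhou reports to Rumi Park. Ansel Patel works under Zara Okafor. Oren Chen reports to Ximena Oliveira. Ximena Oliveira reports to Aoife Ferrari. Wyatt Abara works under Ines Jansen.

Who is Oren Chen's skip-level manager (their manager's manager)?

Aoife Ferrari

Oren Chen reports to Ximena Oliveira, and Ximena Oliveira reports to Aoife Ferrari. So Oren Chen's skip-level manager is Aoife Ferrari.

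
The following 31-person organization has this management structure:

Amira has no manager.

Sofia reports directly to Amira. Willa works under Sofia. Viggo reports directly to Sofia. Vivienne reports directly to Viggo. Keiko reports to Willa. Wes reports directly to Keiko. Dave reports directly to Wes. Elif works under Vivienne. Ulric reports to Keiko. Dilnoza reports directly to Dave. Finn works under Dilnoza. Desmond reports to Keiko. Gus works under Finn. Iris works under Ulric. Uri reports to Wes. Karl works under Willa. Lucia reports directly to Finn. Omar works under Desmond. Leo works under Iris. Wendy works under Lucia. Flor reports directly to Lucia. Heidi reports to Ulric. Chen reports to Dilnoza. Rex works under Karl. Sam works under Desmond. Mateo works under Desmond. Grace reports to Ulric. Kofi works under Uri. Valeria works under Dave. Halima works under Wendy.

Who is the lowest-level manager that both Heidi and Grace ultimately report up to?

Heidi's chain of managers is Ulric, Keiko, Willa, Sofia, Amira. Grace's chain of managers is Ulric, Keiko, Willa, Sofia, Amira. The first manager that appears in both chains is Ulric.

Ulric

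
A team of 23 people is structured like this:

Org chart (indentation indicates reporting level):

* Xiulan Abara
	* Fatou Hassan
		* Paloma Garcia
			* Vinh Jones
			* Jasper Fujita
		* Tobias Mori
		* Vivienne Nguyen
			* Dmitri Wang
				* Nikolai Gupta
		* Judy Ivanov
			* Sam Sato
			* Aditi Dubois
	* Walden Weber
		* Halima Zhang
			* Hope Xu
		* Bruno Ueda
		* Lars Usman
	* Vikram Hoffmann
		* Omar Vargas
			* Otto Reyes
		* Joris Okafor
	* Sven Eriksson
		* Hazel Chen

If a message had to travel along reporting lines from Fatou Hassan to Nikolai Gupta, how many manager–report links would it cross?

Nikolai Gupta is in Fatou Hassan's organization: the chain from Nikolai Gupta up to Fatou Hassan is Nikolai Gupta → Dmitri Wang → Vivienne Nguyen → Fatou Hassan, which is 3 links.

3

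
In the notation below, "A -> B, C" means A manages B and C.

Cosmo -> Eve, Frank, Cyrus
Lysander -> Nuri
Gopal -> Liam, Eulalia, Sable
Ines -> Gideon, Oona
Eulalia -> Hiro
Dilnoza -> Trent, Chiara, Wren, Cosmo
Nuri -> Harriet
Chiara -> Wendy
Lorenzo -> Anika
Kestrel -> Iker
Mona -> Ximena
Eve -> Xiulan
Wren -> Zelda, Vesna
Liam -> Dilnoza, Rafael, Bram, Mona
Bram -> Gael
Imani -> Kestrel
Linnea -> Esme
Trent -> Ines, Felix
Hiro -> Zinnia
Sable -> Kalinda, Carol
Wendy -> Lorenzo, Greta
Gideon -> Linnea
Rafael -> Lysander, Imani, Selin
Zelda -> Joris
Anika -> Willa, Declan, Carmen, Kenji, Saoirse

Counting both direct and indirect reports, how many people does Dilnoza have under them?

Dilnoza directly manages Trent, Chiara, Wren, Cosmo. Under Trent: Felix, Ines, Oona, Gideon, Linnea, Esme (6). Under Chiara: Wendy, Greta, Lorenzo, Anika, Saoirse, Kenji, Carmen, Declan, Willa (9). Under Wren: Vesna, Zelda, Joris (3). Under Cosmo: Cyrus, Frank, Eve, Xiulan (4). So Dilnoza's organization is 4 direct reports plus everyone under them: 7 + 10 + 4 + 5 = 26.

26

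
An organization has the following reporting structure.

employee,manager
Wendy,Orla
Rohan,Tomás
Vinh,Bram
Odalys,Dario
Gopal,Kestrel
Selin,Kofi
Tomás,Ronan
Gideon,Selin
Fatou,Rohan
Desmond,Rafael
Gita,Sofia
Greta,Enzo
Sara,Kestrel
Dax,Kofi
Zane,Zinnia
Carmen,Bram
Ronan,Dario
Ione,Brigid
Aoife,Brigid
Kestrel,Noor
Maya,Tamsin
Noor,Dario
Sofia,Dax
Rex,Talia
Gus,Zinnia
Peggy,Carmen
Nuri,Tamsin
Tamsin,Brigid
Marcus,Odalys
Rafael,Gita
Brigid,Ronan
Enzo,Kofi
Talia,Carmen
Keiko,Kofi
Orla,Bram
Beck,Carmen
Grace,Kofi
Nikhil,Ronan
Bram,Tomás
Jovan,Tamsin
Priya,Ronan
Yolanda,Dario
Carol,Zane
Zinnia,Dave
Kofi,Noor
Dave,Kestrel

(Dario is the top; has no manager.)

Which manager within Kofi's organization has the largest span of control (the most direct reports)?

Kofi

Direct-report counts within Kofi's organization: Kofi has 5; Selin has 1; Dax has 1; Sofia has 1; Gita has 1; Rafael has 1; Enzo has 1. The largest is 5, held by Kofi.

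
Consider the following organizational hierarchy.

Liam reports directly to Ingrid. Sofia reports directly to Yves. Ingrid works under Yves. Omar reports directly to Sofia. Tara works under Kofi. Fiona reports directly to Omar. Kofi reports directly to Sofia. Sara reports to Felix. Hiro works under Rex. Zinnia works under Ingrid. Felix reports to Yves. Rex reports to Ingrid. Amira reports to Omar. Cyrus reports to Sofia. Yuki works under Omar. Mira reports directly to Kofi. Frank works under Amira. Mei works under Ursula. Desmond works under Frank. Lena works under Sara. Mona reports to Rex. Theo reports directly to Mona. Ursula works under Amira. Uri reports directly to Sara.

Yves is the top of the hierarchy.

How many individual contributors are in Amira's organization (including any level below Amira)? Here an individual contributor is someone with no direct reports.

The people in Amira's organization with no one reporting to them are Mei, Desmond. That is 2.

2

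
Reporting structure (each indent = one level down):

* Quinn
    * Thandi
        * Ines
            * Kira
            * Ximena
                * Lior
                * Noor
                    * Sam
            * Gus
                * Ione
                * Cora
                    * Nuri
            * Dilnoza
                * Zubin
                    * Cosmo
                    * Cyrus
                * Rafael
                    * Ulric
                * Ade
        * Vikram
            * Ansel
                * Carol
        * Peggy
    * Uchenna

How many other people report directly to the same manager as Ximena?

3

Ximena reports to Ines. Ines's other direct reports are Kira, Gus, Dilnoza — 3 peers.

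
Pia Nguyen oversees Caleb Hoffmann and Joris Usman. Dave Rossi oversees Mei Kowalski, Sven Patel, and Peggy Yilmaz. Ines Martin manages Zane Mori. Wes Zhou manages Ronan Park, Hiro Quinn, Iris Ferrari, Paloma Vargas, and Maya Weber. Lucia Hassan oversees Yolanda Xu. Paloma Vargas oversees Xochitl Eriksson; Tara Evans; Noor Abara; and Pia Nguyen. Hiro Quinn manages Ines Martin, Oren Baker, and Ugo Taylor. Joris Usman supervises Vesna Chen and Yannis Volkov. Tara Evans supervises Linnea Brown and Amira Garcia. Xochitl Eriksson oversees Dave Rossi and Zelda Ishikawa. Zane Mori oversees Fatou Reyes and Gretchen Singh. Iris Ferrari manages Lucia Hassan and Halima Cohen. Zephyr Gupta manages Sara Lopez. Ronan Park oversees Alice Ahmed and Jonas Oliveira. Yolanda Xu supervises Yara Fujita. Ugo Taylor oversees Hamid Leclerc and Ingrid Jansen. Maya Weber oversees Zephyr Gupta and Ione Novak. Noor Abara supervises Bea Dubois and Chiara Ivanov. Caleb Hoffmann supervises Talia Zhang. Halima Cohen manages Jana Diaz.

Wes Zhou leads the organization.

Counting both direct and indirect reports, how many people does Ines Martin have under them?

3

Ines Martin directly manages Zane Mori. Under Zane Mori: Gretchen Singh, Fatou Reyes (2). That's 3 in total.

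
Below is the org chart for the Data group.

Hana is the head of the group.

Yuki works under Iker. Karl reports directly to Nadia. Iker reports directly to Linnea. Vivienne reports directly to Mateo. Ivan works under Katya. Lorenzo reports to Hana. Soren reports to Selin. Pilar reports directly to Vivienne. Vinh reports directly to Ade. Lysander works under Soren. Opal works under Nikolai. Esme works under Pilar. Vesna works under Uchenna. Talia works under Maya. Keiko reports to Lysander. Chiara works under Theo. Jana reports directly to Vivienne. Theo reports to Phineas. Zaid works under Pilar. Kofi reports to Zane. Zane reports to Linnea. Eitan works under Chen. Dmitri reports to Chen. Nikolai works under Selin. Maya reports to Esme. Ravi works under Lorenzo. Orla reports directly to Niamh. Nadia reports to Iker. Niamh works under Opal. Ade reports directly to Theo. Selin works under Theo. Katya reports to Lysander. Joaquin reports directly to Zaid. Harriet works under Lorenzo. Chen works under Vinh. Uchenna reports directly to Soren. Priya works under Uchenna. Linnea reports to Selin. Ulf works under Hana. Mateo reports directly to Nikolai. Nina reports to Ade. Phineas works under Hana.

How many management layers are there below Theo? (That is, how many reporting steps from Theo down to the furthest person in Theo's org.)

The longest chain under Theo runs Theo → Selin → Nikolai → Mateo → Vivienne → Pilar → Esme → Maya → Talia, which is 8 levels below Theo.

8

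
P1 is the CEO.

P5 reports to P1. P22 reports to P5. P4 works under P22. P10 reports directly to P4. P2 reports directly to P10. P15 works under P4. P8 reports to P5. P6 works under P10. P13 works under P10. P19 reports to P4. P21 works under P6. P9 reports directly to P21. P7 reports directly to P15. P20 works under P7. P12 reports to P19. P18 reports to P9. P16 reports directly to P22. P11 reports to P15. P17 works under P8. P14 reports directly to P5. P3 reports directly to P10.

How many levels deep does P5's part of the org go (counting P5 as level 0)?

7

The longest chain under P5 runs P5 → P22 → P4 → P10 → P6 → P21 → P9 → P18, which is 7 levels below P5.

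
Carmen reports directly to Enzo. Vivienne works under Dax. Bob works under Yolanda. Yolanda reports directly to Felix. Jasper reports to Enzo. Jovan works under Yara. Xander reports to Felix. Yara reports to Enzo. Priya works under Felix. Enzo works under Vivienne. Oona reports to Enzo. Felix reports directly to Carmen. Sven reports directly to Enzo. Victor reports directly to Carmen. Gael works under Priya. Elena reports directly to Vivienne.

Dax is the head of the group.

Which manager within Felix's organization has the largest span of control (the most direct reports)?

Direct-report counts within Felix's organization: Felix has 3; Priya has 1; Yolanda has 1. The largest is 3, held by Felix.

Felix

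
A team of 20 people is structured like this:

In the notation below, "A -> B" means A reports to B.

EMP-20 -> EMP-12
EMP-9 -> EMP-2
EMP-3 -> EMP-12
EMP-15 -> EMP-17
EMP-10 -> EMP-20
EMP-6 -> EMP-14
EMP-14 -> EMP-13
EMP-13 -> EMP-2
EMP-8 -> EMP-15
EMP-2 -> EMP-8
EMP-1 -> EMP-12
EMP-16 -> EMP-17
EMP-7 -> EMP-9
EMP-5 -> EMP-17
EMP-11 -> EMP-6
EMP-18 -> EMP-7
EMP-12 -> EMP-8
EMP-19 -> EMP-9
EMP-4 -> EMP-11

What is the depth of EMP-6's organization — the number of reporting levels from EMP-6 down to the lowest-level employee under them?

The longest chain under EMP-6 runs EMP-6 → EMP-11 → EMP-4, which is 2 levels below EMP-6.

2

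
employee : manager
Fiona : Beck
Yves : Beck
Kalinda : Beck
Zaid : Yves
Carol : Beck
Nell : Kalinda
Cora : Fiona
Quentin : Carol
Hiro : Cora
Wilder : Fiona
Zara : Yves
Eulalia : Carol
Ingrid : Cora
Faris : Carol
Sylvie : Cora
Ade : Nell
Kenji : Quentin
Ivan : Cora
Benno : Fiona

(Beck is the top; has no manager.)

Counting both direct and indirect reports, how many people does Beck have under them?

19

Beck directly manages Fiona, Yves, Kalinda, Carol. Under Fiona: Benno, Wilder, Cora, Ivan, Sylvie, Ingrid, Hiro (7). Under Yves: Zara, Zaid (2). Under Kalinda: Nell, Ade (2). Under Carol: Faris, Eulalia, Quentin, Kenji (4). So Beck's organization is 4 direct reports plus everyone under them: 8 + 3 + 3 + 5 = 19.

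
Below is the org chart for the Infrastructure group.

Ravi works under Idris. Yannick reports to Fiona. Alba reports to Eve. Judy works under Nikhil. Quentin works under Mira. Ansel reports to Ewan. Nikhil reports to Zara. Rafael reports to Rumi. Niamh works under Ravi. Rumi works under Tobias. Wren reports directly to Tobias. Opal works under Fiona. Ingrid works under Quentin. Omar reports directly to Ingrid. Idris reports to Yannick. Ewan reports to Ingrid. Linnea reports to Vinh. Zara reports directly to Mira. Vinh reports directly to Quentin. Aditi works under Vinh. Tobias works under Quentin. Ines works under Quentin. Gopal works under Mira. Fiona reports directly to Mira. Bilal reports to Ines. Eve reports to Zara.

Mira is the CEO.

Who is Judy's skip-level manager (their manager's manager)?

Zara

Judy reports to Nikhil, and Nikhil reports to Zara. So Judy's skip-level manager is Zara.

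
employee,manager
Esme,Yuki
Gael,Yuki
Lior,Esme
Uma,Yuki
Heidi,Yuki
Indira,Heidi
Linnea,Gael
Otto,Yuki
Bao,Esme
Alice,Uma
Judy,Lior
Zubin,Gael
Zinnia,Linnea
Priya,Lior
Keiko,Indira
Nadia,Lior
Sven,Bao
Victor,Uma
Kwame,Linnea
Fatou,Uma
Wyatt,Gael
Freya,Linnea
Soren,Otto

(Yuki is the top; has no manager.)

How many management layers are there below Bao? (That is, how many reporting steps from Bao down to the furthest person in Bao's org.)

The longest chain under Bao runs Bao → Sven, which is 1 level below Bao.

1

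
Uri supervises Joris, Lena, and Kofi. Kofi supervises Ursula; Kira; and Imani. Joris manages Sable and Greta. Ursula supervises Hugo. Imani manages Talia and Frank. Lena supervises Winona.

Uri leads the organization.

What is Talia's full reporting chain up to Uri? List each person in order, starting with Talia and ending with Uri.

Talia reports to Imani. Imani reports to Kofi. Kofi reports to Uri. Uri is at the top.

Talia -> Imani -> Kofi -> Uri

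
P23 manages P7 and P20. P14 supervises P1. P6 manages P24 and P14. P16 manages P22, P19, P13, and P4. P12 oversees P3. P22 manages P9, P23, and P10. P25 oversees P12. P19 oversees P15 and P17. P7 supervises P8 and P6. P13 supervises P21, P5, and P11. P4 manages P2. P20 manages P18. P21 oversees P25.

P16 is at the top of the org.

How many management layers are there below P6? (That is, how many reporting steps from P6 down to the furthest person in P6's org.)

The longest chain under P6 runs P6 → P14 → P1, which is 2 levels below P6.

2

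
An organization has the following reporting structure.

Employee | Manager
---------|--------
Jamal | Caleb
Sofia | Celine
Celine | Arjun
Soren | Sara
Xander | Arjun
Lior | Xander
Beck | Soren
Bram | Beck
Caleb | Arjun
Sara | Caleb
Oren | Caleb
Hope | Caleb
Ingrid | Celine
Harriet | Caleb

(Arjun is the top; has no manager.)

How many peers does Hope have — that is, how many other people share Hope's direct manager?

Hope reports to Caleb. Caleb's other direct reports are Oren, Sara, Jamal, Harriet — 4 peers.

4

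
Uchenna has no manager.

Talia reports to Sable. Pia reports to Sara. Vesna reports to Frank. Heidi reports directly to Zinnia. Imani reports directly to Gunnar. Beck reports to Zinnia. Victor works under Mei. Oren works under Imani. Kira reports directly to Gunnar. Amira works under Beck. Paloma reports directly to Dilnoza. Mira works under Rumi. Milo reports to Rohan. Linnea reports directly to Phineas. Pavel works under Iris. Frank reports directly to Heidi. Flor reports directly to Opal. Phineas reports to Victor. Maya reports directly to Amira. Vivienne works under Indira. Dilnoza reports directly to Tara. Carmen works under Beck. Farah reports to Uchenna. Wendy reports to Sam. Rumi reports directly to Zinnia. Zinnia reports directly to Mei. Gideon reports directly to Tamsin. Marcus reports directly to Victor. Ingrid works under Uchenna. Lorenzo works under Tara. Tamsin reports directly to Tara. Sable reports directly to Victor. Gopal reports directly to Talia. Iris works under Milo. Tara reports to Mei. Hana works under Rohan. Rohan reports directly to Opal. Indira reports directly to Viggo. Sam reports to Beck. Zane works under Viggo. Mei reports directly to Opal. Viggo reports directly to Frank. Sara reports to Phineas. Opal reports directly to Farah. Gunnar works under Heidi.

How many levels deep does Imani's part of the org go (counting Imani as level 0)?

The longest chain under Imani runs Imani → Oren, which is 1 level below Imani.

1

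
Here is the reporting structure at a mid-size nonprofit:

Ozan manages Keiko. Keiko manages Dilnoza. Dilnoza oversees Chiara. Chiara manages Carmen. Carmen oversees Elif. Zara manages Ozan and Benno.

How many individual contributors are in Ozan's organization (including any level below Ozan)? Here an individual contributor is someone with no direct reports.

1

The only person in Ozan's organization with no one reporting to them is Elif. That is 1.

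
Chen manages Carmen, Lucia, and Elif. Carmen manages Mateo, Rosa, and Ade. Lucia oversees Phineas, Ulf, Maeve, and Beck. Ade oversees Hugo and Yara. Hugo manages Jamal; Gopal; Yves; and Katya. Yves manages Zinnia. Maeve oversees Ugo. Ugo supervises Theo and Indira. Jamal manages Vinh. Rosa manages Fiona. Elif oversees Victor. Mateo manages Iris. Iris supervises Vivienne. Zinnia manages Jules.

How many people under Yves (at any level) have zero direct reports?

1

The only person in Yves's organization with no one reporting to them is Jules. That is 1.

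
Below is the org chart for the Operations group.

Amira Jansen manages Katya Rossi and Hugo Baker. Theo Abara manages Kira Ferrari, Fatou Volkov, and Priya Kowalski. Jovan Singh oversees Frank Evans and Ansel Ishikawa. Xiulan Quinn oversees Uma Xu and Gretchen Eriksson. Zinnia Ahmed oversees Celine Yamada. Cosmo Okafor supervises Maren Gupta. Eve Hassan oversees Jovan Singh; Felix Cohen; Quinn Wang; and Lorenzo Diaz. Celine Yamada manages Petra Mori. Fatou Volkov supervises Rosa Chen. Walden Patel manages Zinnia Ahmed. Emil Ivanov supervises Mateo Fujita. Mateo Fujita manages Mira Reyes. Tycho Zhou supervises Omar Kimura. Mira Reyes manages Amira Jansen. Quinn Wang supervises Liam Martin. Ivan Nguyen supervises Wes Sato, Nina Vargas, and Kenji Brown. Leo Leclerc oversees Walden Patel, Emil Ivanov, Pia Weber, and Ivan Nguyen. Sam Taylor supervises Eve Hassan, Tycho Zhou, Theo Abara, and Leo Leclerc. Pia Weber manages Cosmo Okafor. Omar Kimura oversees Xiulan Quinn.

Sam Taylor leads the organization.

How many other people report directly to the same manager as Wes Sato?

2

Wes Sato reports to Ivan Nguyen. Ivan Nguyen's other direct reports are Nina Vargas, Kenji Brown — 2 peers.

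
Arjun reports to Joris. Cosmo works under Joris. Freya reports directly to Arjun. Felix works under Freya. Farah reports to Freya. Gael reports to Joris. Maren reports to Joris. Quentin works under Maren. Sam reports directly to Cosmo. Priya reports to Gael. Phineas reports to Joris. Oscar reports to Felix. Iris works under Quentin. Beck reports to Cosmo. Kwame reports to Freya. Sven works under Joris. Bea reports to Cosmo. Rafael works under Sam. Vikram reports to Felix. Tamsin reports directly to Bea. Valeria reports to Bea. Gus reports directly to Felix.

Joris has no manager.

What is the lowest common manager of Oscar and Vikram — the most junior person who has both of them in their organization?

Felix

Oscar's chain of managers is Felix, Freya, Arjun, Joris. Vikram's chain of managers is Felix, Freya, Arjun, Joris. The first manager that appears in both chains is Felix.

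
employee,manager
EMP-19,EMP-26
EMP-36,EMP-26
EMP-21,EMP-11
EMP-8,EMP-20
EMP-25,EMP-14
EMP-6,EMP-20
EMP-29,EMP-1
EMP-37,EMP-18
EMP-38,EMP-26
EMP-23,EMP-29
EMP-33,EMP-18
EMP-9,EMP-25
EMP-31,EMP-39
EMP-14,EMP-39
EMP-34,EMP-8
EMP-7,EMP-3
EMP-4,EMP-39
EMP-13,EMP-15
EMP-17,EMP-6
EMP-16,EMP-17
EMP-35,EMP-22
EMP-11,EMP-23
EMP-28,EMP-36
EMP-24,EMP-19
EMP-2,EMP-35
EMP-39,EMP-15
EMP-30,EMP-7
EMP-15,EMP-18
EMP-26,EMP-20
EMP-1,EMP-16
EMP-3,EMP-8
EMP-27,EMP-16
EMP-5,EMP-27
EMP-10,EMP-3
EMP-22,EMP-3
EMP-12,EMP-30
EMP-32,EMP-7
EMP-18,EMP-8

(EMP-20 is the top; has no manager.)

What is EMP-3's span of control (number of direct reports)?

EMP-3 directly manages EMP-22, EMP-7, EMP-10. That is 3 direct reports.

3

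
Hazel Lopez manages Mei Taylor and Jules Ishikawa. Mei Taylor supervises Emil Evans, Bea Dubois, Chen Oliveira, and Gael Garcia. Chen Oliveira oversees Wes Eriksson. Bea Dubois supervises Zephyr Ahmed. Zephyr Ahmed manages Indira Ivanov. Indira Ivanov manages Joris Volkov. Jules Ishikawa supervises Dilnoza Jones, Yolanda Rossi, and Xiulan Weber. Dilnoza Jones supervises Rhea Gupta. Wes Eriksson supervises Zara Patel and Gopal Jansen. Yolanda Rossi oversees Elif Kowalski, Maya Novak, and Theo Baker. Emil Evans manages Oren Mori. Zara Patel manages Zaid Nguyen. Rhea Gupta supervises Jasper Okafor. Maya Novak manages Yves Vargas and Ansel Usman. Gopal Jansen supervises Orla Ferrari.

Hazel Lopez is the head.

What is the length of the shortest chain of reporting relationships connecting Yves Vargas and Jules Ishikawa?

3

Yves Vargas is in Jules Ishikawa's organization: the chain from Yves Vargas up to Jules Ishikawa is Yves Vargas → Maya Novak → Yolanda Rossi → Jules Ishikawa, which is 3 links.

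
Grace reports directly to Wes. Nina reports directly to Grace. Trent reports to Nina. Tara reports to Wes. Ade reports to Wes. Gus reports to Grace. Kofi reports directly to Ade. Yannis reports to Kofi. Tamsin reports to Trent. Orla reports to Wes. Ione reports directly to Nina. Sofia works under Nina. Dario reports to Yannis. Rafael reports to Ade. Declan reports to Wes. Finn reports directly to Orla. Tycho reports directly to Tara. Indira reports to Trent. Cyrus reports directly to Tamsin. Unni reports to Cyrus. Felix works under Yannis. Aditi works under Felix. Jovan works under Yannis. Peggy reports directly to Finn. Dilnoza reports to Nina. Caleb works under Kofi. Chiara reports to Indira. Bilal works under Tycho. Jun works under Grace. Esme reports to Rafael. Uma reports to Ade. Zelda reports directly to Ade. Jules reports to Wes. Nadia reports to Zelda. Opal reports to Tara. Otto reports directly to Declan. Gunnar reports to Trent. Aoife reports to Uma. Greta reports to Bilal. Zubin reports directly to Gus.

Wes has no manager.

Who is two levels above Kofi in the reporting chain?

Wes

Kofi reports to Ade, and Ade reports to Wes. So Kofi's skip-level manager is Wes.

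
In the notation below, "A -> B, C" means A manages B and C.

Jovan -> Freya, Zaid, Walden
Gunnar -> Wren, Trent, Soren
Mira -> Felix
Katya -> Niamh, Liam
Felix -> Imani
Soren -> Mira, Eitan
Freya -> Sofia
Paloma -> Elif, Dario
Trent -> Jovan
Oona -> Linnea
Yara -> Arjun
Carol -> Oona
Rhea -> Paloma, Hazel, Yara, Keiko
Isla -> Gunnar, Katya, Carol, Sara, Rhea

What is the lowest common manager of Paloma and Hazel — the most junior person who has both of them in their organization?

Rhea

Paloma's chain of managers is Rhea, Isla. Hazel's chain of managers is Rhea, Isla. The first manager that appears in both chains is Rhea.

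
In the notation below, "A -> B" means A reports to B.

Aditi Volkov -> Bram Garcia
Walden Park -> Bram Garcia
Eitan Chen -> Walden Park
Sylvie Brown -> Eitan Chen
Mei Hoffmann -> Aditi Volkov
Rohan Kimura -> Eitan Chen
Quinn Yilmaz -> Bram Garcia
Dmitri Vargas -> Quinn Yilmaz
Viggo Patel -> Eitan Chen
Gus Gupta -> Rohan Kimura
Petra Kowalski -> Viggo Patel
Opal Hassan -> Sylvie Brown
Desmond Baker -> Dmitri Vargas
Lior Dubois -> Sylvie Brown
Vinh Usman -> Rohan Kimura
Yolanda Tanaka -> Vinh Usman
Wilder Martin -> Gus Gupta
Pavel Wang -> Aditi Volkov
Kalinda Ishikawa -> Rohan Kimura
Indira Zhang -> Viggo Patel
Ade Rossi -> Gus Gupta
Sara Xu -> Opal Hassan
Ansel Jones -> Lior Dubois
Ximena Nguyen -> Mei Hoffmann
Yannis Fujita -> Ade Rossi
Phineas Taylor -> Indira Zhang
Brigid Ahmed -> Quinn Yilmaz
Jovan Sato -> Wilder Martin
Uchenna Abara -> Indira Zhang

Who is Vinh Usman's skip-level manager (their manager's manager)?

Eitan Chen

Vinh Usman reports to Rohan Kimura, and Rohan Kimura reports to Eitan Chen. So Vinh Usman's skip-level manager is Eitan Chen.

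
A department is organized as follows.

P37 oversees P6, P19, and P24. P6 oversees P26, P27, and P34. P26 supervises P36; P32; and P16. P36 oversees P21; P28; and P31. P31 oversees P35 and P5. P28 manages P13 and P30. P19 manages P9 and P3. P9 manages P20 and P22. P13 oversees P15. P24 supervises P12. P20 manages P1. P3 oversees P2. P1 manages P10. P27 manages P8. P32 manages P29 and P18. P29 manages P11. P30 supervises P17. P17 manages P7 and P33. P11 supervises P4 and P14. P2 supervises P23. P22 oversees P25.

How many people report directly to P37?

3

P37 directly manages P6, P19, P24. That is 3 direct reports.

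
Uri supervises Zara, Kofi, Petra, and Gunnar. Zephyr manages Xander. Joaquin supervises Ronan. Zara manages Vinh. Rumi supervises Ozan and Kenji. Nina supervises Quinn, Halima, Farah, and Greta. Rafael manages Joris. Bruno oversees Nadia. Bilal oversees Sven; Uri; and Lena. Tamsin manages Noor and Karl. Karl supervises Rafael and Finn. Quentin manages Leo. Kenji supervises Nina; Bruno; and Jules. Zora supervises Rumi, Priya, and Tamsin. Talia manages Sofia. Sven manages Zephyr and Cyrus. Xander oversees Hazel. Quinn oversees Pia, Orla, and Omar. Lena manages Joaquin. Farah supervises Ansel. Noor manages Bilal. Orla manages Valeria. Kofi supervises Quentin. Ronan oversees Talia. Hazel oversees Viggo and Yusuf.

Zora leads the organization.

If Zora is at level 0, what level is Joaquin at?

5

Chain from Joaquin up to Zora: Joaquin → Lena → Bilal → Noor → Tamsin → Zora. That is 5 steps up, so Joaquin is 5 levels below Zora.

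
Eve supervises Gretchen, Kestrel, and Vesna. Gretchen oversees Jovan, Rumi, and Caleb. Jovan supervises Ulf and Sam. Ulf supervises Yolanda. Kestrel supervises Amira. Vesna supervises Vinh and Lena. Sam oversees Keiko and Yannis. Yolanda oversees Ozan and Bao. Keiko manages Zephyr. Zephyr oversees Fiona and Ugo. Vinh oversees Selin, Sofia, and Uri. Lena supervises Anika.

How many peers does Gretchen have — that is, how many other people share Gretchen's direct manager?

2

Gretchen reports to Eve. Eve's other direct reports are Kestrel, Vesna — 2 peers.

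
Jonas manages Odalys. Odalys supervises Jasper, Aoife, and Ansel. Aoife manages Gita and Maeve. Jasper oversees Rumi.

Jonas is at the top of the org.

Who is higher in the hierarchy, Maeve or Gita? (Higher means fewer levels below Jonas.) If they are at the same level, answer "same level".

Both Maeve and Gita are 3 levels below Jonas.

same level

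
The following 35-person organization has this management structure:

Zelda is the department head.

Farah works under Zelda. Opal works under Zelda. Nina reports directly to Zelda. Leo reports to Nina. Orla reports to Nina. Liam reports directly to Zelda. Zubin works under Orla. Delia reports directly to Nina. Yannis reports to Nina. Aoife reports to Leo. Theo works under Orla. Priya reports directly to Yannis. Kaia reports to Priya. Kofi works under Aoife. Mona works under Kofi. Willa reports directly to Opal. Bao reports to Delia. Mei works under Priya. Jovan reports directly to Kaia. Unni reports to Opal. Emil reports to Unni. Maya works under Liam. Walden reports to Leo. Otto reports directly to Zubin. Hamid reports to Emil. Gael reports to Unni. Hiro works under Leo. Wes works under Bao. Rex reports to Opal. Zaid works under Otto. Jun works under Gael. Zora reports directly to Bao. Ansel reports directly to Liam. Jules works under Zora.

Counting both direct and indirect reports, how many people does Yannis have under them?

4

Yannis directly manages Priya. Under Priya: Mei, Kaia, Jovan (3). That's 4 in total.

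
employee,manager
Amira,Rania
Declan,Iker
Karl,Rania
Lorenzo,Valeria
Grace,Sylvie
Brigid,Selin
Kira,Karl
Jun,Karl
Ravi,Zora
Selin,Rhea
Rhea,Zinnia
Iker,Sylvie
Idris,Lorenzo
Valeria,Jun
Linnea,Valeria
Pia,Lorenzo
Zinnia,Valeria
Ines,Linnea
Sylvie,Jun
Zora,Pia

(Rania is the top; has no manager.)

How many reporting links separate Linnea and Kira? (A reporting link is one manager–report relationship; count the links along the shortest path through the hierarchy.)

Linnea is 3 levels below Karl, and Kira is 1 level below Karl (their lowest common manager). The shortest path runs up from Linnea to Karl and back down to Kira: 3 + 1 = 4 links.

4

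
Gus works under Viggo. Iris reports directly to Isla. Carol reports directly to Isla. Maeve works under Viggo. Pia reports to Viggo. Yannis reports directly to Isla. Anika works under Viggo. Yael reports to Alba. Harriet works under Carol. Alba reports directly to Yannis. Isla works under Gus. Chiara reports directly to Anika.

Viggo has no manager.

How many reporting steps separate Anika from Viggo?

1

Chain from Anika up to Viggo: Anika → Viggo. That is 1 step up, so Anika is 1 level below Viggo.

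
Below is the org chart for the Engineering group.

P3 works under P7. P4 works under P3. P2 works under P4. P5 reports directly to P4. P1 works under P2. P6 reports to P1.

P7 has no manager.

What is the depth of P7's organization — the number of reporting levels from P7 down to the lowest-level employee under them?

5

The longest chain under P7 runs P7 → P3 → P4 → P2 → P1 → P6, which is 5 levels below P7.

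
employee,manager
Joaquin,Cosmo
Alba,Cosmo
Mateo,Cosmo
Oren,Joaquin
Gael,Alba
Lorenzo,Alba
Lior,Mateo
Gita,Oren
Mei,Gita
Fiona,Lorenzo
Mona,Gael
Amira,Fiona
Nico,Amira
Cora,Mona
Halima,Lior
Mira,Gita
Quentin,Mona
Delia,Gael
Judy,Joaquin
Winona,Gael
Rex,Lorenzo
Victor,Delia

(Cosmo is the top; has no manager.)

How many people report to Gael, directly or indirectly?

Gael directly manages Mona, Delia, Winona. Under Mona: Quentin, Cora (2). Under Delia: Victor (1). Winona has no reports. So Gael's organization is 3 direct reports plus everyone under them: 3 + 2 + 1 = 6.

6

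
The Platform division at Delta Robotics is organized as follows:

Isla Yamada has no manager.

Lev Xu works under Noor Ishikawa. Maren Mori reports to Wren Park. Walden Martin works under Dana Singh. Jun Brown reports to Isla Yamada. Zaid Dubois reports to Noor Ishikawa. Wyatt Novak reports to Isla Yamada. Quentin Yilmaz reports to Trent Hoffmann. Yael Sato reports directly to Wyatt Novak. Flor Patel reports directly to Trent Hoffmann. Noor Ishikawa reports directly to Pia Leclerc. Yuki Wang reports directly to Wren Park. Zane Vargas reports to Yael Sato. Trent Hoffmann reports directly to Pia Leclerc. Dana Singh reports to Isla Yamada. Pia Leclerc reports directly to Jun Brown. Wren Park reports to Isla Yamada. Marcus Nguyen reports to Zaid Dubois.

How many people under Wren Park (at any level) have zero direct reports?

2

The people in Wren Park's organization with no one reporting to them are Maren Mori, Yuki Wang. That is 2.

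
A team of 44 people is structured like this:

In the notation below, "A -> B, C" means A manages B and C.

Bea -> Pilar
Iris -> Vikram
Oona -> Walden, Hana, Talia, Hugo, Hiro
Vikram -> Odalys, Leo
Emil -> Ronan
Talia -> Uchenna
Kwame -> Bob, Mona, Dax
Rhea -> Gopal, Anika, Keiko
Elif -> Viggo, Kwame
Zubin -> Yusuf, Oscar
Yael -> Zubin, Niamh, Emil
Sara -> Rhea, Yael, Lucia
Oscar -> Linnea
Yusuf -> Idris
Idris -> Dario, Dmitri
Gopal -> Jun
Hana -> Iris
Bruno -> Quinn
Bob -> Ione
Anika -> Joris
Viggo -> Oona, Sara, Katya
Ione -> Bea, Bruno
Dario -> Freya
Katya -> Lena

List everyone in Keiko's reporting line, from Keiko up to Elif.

Keiko reports to Rhea. Rhea reports to Sara. Sara reports to Viggo. Viggo reports to Elif. Elif is at the top.

Keiko -> Rhea -> Sara -> Viggo -> Elif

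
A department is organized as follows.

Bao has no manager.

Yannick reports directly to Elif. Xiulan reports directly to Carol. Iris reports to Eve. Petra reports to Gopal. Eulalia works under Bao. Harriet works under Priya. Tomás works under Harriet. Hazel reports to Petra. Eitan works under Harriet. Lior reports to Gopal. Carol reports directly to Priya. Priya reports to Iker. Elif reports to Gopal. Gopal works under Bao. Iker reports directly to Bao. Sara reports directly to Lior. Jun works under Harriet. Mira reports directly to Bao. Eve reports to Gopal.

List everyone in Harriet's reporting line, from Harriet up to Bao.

Harriet reports to Priya. Priya reports to Iker. Iker reports to Bao. Bao is at the top.

Harriet -> Priya -> Iker -> Bao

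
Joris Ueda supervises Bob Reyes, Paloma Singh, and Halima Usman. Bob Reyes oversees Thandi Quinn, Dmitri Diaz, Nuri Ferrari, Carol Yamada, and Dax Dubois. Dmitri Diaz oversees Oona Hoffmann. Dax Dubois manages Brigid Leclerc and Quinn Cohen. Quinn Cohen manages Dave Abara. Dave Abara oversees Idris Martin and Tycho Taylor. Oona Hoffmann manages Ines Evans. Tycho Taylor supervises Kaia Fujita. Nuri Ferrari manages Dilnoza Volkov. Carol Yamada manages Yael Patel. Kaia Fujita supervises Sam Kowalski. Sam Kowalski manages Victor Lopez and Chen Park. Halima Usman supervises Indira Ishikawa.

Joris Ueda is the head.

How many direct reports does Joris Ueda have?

Joris Ueda directly manages Bob Reyes, Paloma Singh, Halima Usman. That is 3 direct reports.

3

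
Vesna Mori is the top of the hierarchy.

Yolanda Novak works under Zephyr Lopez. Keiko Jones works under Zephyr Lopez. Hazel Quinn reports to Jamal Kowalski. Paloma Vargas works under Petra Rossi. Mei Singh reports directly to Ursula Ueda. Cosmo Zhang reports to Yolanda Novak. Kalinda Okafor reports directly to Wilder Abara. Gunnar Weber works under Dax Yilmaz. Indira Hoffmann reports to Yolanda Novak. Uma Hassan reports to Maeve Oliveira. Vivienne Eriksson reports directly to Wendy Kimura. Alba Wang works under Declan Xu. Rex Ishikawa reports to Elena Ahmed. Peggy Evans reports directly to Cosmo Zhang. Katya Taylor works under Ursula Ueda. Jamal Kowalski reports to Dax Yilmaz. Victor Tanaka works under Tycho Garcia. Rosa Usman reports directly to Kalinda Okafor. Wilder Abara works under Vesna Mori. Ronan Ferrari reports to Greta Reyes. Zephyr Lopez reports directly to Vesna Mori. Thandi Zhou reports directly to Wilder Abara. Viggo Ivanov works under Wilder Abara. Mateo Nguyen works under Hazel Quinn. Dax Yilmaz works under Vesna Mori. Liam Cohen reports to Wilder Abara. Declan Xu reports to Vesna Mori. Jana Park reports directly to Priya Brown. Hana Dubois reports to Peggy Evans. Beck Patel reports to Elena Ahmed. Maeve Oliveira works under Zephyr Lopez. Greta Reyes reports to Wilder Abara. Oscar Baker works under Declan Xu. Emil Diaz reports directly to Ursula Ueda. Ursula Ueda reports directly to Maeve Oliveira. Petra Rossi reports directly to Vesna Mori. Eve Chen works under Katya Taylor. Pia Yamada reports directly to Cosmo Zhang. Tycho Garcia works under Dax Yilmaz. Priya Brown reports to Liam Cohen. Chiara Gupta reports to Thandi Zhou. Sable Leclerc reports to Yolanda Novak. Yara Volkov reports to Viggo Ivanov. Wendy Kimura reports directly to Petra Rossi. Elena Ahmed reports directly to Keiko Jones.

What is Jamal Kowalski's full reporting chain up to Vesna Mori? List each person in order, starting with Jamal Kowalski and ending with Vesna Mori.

Jamal Kowalski reports to Dax Yilmaz. Dax Yilmaz reports to Vesna Mori. Vesna Mori is at the top.

Jamal Kowalski -> Dax Yilmaz -> Vesna Mori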